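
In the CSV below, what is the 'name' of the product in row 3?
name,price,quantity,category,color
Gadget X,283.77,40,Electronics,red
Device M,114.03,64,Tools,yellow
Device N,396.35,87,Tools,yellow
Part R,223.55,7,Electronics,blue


Query: Row 3 ('Device N'), column 'name'
Value: Device N

Device N


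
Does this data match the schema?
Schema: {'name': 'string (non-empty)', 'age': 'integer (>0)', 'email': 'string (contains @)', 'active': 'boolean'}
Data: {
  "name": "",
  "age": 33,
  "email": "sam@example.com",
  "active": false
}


Validating each field against schema:
  name: FAIL ("" is an empty string)
  age: OK (positive integer)
  email: OK (string with @)
  active: OK (boolean)

Result: INVALID (1 error: name)

INVALID (1 error: name)


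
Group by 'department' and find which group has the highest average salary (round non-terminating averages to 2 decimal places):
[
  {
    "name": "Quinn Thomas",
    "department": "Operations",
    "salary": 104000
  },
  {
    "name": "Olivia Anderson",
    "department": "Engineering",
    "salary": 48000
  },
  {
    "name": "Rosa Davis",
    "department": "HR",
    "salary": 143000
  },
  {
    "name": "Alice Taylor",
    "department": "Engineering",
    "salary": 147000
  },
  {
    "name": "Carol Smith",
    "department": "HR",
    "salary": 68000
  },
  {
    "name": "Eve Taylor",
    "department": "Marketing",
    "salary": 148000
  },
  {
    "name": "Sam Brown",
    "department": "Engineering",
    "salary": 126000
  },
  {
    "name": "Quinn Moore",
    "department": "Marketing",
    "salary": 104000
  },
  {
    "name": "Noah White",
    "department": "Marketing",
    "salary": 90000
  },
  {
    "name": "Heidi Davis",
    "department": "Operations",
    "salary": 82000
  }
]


Group by: department

Groups:
  Engineering: 3 people, avg salary = 321000/3 = $107000
  HR: 2 people, avg salary = 211000/2 = $105500
  Marketing: 3 people, avg salary = 342000/3 = $114000
  Operations: 2 people, avg salary = 186000/2 = $93000

Highest average salary: Marketing ($114000)

Marketing ($114000)


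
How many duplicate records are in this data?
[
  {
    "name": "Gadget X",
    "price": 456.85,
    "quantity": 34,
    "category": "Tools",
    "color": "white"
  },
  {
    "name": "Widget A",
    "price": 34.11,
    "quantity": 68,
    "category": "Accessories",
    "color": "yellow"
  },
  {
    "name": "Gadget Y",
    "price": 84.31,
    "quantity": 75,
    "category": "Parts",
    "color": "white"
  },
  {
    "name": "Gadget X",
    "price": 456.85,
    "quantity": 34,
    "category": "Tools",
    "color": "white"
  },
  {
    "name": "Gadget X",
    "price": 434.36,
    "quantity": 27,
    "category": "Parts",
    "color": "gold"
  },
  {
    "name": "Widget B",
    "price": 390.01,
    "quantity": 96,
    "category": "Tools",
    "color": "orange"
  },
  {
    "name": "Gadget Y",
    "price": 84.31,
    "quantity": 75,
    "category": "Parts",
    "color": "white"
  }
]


Checking 7 records for duplicates:

  Row 1: Gadget X ($456.85, qty 34)
  Row 2: Widget A ($34.11, qty 68)
  Row 3: Gadget Y ($84.31, qty 75)
  Row 4: Gadget X ($456.85, qty 34) <-- DUPLICATE
  Row 5: Gadget X ($434.36, qty 27)
  Row 6: Widget B ($390.01, qty 96)
  Row 7: Gadget Y ($84.31, qty 75) <-- DUPLICATE

Duplicates found: 2
Unique records: 5

2 duplicates, 5 unique


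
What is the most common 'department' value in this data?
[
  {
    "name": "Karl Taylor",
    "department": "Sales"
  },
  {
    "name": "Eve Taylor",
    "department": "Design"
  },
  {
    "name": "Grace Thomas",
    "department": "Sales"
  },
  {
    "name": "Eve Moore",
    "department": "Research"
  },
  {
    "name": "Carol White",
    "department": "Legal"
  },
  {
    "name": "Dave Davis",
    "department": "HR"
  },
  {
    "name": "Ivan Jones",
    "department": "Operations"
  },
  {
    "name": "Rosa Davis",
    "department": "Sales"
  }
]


Counting 'department' values across 8 records:

  Sales: 3 ###
  Design: 1 #
  Research: 1 #
  Legal: 1 #
  HR: 1 #
  Operations: 1 #

Most common: Sales (3 times)

Sales (3 times)


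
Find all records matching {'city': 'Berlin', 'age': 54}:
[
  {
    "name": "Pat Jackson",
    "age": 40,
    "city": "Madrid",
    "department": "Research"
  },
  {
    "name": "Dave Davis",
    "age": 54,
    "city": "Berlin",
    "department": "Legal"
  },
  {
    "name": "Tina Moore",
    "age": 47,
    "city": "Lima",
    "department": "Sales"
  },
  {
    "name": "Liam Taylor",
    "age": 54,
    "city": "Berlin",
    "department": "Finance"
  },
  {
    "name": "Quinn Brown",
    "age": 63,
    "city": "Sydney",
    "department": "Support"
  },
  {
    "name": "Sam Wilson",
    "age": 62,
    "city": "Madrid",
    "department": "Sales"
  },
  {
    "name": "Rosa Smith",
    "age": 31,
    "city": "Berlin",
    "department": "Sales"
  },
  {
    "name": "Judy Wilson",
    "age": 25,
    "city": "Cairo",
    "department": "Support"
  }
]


Search criteria: {'city': 'Berlin', 'age': 54}

Checking 8 records:
  Pat Jackson: {city: Madrid, age: 40}
  Dave Davis: {city: Berlin, age: 54} <-- MATCH
  Tina Moore: {city: Lima, age: 47}
  Liam Taylor: {city: Berlin, age: 54} <-- MATCH
  Quinn Brown: {city: Sydney, age: 63}
  Sam Wilson: {city: Madrid, age: 62}
  Rosa Smith: {city: Berlin, age: 31}
  Judy Wilson: {city: Cairo, age: 25}

Matches: ["Dave Davis", "Liam Taylor"]

["Dave Davis", "Liam Taylor"]


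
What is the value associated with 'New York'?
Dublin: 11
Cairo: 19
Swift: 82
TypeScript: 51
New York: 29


Looking up key 'New York'
Value: 29

29


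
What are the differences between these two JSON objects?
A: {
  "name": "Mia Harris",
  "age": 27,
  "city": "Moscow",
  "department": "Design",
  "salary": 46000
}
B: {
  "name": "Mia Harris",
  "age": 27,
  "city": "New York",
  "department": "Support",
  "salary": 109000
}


Comparing each field (in key order):
  name: same
  age: same
  city: DIFFERENT
  department: DIFFERENT
  salary: DIFFERENT
Differences:
  city: Moscow -> New York
  department: Design -> Support
  salary: 46000 -> 109000

3 field(s) changed

3 changes: city, department, salary


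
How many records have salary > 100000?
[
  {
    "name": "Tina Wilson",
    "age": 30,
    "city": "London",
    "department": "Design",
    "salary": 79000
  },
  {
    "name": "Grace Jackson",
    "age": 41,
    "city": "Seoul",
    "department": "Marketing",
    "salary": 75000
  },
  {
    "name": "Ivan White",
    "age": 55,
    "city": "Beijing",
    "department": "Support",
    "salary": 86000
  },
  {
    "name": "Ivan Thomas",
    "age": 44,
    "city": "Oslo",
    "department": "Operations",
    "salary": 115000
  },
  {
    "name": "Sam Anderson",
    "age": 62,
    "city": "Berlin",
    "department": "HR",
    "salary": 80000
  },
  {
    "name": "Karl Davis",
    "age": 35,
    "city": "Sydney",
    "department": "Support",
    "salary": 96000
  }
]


Data: 6 records
Condition: salary > 100000

Checking each record:
  Tina Wilson: 79000
  Grace Jackson: 75000
  Ivan White: 86000
  Ivan Thomas: 115000 MATCH
  Sam Anderson: 80000
  Karl Davis: 96000

Count: 1

1


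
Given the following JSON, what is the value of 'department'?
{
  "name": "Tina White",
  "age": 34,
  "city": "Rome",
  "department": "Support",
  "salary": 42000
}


Looking up field 'department'
Value: Support

Support


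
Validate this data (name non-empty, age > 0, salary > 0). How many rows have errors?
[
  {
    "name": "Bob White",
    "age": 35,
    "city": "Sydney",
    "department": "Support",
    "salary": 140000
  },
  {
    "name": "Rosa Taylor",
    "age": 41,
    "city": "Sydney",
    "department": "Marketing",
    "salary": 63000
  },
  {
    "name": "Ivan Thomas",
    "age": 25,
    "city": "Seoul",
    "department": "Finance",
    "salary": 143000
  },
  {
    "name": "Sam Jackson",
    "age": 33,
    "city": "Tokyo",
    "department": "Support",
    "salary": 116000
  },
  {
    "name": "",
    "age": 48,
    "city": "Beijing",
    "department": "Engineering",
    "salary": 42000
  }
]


Validating 5 records:
Rules: name non-empty, age > 0, salary > 0

  Row 1 (Bob White): OK
  Row 2 (Rosa Taylor): OK
  Row 3 (Ivan Thomas): OK
  Row 4 (Sam Jackson): OK
  Row 5 (???): empty name

Total errors: 1

1 errors


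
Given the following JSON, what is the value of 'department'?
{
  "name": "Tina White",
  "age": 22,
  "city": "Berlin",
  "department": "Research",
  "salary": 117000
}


Looking up field 'department'
Value: Research

Research


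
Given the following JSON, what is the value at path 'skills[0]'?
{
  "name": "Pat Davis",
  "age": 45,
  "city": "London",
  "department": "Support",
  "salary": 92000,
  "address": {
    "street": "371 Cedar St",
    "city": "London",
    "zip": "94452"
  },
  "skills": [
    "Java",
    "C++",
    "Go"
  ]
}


Query: skills[0]
Path: skills -> first element
Value: Java

Java


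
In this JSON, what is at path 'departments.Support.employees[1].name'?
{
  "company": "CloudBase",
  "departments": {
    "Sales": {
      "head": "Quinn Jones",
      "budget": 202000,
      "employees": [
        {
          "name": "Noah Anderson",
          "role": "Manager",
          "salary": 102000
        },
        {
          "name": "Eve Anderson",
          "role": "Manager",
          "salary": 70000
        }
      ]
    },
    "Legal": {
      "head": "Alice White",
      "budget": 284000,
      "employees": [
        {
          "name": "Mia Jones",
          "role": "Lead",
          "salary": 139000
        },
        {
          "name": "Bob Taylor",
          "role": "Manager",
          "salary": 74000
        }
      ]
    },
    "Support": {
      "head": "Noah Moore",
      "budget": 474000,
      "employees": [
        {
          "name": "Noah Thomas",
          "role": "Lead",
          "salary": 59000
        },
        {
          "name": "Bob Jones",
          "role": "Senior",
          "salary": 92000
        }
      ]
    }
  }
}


Path: departments.Support.employees[1].name

Navigate:
  -> departments
  -> Support
  -> employees[1].name = 'Bob Jones'

Bob Jones


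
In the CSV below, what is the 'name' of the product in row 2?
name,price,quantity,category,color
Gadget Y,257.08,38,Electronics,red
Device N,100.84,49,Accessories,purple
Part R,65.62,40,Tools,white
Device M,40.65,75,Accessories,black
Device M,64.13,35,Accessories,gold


Query: Row 2 ('Device N'), column 'name'
Value: Device N

Device N


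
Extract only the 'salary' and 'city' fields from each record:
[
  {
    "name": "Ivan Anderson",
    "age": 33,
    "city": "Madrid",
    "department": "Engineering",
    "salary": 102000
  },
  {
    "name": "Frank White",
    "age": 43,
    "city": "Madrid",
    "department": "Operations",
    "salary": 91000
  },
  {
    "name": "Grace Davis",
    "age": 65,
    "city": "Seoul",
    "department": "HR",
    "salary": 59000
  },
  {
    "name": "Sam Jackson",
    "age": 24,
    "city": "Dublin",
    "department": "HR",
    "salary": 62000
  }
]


Original: 4 records with fields: name, age, city, department, salary
Keep: ['salary', 'city']
Drop: ['name', 'age', 'department']
Result: 4 records, 2 fields each

[
  {
    "salary": 102000,
    "city": "Madrid"
  },
  {
    "salary": 91000,
    "city": "Madrid"
  },
  {
    "salary": 59000,
    "city": "Seoul"
  },
  {
    "salary": 62000,
    "city": "Dublin"
  }
]


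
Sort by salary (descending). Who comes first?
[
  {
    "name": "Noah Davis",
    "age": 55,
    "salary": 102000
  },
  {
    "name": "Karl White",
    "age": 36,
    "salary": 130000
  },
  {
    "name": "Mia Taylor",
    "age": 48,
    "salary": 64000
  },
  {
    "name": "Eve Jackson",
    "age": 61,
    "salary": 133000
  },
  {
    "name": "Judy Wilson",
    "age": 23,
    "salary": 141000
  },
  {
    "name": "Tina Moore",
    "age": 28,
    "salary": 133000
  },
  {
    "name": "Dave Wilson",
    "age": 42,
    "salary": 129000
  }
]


Sort by: salary (descending)

Sorted order:
  1. Judy Wilson (salary = 141000)
  2. Eve Jackson (salary = 133000)
  3. Tina Moore (salary = 133000)
  4. Karl White (salary = 130000)
  5. Dave Wilson (salary = 129000)
  6. Noah Davis (salary = 102000)
  7. Mia Taylor (salary = 64000)

First: Judy Wilson

Judy Wilson


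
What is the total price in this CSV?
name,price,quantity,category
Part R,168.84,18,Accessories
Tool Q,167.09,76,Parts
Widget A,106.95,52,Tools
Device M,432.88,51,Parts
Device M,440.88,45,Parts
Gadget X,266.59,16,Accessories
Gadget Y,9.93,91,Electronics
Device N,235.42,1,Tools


Computing total price:
Values: [168.84, 167.09, 106.95, 432.88, 440.88, 266.59, 9.93, 235.42]
Sum = 1828.58

1828.58


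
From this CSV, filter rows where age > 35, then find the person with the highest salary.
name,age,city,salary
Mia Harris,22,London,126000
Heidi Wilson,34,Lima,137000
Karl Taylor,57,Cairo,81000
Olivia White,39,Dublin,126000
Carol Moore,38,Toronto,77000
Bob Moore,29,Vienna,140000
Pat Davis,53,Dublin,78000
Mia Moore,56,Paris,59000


Filter: age > 35
Sort by: salary (descending)

Filtered records (5):
  Olivia White, age 39, salary $126000
  Karl Taylor, age 57, salary $81000
  Pat Davis, age 53, salary $78000
  Carol Moore, age 38, salary $77000
  Mia Moore, age 56, salary $59000

Highest salary: Olivia White ($126000)

Olivia White


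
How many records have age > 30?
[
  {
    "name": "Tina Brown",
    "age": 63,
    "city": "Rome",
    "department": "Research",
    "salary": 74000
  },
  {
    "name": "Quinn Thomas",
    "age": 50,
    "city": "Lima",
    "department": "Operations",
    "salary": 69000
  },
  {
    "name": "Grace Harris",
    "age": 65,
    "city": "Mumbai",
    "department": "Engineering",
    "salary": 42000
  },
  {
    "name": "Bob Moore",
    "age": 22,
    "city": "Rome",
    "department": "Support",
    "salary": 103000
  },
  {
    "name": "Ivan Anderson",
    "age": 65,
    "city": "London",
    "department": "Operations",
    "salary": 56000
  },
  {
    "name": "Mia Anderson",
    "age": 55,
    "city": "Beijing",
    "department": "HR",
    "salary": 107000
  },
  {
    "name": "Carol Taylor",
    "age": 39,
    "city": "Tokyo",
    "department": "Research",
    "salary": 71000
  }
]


Data: 7 records
Condition: age > 30

Checking each record:
  Tina Brown: 63 MATCH
  Quinn Thomas: 50 MATCH
  Grace Harris: 65 MATCH
  Bob Moore: 22
  Ivan Anderson: 65 MATCH
  Mia Anderson: 55 MATCH
  Carol Taylor: 39 MATCH

Count: 6

6


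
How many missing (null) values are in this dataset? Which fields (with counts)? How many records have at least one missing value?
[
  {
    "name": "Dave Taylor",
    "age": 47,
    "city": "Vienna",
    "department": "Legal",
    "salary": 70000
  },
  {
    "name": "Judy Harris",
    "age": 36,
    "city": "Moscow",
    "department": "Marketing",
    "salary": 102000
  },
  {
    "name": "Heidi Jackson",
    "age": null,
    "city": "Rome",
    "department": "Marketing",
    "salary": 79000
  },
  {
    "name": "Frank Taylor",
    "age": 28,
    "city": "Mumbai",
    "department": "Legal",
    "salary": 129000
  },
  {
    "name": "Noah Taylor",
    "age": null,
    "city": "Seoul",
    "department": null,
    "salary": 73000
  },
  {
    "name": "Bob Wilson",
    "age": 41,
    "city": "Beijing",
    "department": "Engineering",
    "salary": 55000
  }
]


Checking for missing (null) values in 6 records:

  Dave Taylor: complete
  Judy Harris: complete
  Heidi Jackson: age
  Frank Taylor: complete
  Noah Taylor: age, department
  Bob Wilson: complete

Per field:
  name: 0 missing
  age: 2 missing
  city: 0 missing
  department: 1 missing
  salary: 0 missing

Total missing values: 3
Records with any missing: 2

3 missing values (age: 2, department: 1); 2 incomplete records


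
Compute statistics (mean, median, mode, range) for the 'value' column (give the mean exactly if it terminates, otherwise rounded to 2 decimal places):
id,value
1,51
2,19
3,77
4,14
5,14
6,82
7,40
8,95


Data: [51, 19, 77, 14, 14, 82, 40, 95]
Count: 8
Sum: 392
Mean: 392/8 = 49
Sorted: [14, 14, 19, 40, 51, 77, 82, 95]
Median: 45.5
Mode: 14 (2 times)
Range: 95 - 14 = 81
Min: 14, Max: 95

mean=49, median=45.5, mode=14, range=81


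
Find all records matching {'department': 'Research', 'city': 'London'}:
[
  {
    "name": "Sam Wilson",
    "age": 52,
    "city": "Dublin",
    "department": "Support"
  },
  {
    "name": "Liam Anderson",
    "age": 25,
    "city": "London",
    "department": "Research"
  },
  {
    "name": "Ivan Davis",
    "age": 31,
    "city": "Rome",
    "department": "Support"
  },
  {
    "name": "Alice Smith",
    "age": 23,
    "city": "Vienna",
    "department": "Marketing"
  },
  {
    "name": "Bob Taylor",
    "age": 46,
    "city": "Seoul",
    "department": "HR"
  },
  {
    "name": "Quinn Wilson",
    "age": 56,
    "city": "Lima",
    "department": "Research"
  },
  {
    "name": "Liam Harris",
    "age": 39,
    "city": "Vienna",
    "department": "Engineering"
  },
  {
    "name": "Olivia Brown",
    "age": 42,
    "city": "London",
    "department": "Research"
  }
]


Search criteria: {'department': 'Research', 'city': 'London'}

Checking 8 records:
  Sam Wilson: {department: Support, city: Dublin}
  Liam Anderson: {department: Research, city: London} <-- MATCH
  Ivan Davis: {department: Support, city: Rome}
  Alice Smith: {department: Marketing, city: Vienna}
  Bob Taylor: {department: HR, city: Seoul}
  Quinn Wilson: {department: Research, city: Lima}
  Liam Harris: {department: Engineering, city: Vienna}
  Olivia Brown: {department: Research, city: London} <-- MATCH

Matches: ["Liam Anderson", "Olivia Brown"]

["Liam Anderson", "Olivia Brown"]


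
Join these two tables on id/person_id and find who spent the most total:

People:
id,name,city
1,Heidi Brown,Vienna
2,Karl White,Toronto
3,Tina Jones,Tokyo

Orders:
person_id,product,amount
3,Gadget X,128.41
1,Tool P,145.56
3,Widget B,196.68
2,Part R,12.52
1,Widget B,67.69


Join on: people.id = orders.person_id

Joined rows:
  Tina Jones (Tokyo) bought Gadget X for $128.41
  Heidi Brown (Vienna) bought Tool P for $145.56
  Tina Jones (Tokyo) bought Widget B for $196.68
  Karl White (Toronto) bought Part R for $12.52
  Heidi Brown (Vienna) bought Widget B for $67.69

Total per person:
  Tina Jones: $325.09
  Heidi Brown: $213.25
  Karl White: $12.52

Top spender: Tina Jones ($325.09)

Tina Jones ($325.09)


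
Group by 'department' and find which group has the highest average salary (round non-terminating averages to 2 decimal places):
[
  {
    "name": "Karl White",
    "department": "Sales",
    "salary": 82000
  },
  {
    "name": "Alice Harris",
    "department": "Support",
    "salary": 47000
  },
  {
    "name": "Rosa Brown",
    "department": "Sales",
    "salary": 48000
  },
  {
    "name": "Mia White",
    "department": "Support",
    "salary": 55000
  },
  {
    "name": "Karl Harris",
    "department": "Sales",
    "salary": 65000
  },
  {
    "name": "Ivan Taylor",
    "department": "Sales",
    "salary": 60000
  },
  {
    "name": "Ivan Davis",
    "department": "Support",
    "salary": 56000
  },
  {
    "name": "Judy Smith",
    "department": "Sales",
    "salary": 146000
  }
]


Group by: department

Groups:
  Sales: 5 people, avg salary = 401000/5 = $80200
  Support: 3 people, avg salary = 158000/3 ≈ $52666.67

Highest average salary: Sales ($80200)

Sales ($80200)


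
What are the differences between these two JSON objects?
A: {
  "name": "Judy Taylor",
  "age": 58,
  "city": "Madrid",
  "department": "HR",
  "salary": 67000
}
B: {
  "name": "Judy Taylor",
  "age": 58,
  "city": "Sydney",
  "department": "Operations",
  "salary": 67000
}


Comparing each field (in key order):
  name: same
  age: same
  city: DIFFERENT
  department: DIFFERENT
  salary: same
Differences:
  city: Madrid -> Sydney
  department: HR -> Operations

2 field(s) changed

2 changes: city, department


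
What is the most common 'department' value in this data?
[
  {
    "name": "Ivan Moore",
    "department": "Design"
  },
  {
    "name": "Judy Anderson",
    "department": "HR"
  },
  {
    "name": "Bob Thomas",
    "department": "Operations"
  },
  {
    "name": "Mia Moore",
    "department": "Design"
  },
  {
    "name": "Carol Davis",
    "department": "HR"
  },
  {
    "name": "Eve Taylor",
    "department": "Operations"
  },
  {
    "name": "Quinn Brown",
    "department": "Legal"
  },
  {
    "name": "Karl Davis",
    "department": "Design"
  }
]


Counting 'department' values across 8 records:

  Design: 3 ###
  HR: 2 ##
  Operations: 2 ##
  Legal: 1 #

Most common: Design (3 times)

Design (3 times)


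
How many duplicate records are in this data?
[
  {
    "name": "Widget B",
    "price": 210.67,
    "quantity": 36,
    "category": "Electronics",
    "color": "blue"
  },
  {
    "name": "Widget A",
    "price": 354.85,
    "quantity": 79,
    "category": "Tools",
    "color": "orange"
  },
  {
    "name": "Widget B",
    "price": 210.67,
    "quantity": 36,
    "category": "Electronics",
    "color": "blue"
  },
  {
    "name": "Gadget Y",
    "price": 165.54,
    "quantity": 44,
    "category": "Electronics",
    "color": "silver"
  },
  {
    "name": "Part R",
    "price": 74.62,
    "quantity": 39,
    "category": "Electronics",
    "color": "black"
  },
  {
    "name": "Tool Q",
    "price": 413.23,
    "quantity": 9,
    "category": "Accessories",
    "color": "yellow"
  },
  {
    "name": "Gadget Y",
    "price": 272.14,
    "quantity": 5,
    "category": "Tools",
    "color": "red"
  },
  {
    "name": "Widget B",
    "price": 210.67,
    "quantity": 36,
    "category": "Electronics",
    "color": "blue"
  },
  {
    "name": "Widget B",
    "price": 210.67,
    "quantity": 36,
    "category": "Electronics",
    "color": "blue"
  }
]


Checking 9 records for duplicates:

  Row 1: Widget B ($210.67, qty 36)
  Row 2: Widget A ($354.85, qty 79)
  Row 3: Widget B ($210.67, qty 36) <-- DUPLICATE
  Row 4: Gadget Y ($165.54, qty 44)
  Row 5: Part R ($74.62, qty 39)
  Row 6: Tool Q ($413.23, qty 9)
  Row 7: Gadget Y ($272.14, qty 5)
  Row 8: Widget B ($210.67, qty 36) <-- DUPLICATE
  Row 9: Widget B ($210.67, qty 36) <-- DUPLICATE

Duplicates found: 3
Unique records: 6

3 duplicates, 6 unique


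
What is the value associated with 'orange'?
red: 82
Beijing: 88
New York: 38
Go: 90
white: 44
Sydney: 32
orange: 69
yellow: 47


Looking up key 'orange'
Value: 69

69


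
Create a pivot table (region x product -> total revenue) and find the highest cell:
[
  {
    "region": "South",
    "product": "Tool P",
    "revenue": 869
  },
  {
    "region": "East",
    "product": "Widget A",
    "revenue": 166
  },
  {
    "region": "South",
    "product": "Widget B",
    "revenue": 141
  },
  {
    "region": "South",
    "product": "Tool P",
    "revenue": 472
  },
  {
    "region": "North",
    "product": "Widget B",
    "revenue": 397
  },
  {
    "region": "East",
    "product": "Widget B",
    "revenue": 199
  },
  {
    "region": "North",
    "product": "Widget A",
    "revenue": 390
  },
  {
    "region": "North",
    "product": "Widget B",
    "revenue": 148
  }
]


Pivot: region (rows) x product (columns) -> total revenue

     Tool P        Widget A      Widget B    
East             0           166           199  
North            0           390           545  
South         1341             0           141  

Highest: South / Tool P = $1341

South / Tool P = $1341


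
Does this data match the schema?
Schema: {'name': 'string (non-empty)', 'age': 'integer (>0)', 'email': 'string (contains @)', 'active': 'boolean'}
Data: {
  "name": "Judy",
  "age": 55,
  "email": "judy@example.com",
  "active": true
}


Validating each field against schema:
  name: OK (non-empty string)
  age: OK (positive integer)
  email: OK (string with @)
  active: OK (boolean)

Result: VALID

VALID


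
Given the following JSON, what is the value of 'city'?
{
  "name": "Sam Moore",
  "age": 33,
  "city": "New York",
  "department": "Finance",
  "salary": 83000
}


Looking up field 'city'
Value: New York

New York


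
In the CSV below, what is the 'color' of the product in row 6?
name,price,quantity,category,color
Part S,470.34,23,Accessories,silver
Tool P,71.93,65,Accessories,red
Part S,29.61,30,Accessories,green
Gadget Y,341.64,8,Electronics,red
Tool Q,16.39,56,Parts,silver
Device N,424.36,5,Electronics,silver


Query: Row 6 ('Device N'), column 'color'
Value: silver

silver


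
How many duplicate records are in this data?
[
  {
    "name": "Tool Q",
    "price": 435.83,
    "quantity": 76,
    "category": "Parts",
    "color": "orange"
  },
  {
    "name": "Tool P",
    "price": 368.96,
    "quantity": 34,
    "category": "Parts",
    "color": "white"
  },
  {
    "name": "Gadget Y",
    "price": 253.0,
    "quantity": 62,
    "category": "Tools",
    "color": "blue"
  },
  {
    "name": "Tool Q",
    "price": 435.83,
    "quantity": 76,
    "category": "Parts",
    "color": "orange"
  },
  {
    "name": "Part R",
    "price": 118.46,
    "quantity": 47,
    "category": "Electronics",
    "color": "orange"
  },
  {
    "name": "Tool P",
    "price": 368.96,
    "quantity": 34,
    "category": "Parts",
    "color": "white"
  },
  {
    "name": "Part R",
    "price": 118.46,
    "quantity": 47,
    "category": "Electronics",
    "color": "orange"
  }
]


Checking 7 records for duplicates:

  Row 1: Tool Q ($435.83, qty 76)
  Row 2: Tool P ($368.96, qty 34)
  Row 3: Gadget Y ($253.0, qty 62)
  Row 4: Tool Q ($435.83, qty 76) <-- DUPLICATE
  Row 5: Part R ($118.46, qty 47)
  Row 6: Tool P ($368.96, qty 34) <-- DUPLICATE
  Row 7: Part R ($118.46, qty 47) <-- DUPLICATE

Duplicates found: 3
Unique records: 4

3 duplicates, 4 unique


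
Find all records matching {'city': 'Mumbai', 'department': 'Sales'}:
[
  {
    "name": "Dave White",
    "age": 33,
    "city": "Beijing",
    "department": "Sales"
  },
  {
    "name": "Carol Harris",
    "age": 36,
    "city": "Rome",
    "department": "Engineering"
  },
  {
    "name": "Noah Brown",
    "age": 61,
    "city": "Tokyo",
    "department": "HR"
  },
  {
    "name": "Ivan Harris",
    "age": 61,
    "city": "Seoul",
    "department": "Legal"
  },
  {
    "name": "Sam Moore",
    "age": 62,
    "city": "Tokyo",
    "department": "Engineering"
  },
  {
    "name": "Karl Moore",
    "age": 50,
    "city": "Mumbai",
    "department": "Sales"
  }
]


Search criteria: {'city': 'Mumbai', 'department': 'Sales'}

Checking 6 records:
  Dave White: {city: Beijing, department: Sales}
  Carol Harris: {city: Rome, department: Engineering}
  Noah Brown: {city: Tokyo, department: HR}
  Ivan Harris: {city: Seoul, department: Legal}
  Sam Moore: {city: Tokyo, department: Engineering}
  Karl Moore: {city: Mumbai, department: Sales} <-- MATCH

Matches: ["Karl Moore"]

["Karl Moore"]


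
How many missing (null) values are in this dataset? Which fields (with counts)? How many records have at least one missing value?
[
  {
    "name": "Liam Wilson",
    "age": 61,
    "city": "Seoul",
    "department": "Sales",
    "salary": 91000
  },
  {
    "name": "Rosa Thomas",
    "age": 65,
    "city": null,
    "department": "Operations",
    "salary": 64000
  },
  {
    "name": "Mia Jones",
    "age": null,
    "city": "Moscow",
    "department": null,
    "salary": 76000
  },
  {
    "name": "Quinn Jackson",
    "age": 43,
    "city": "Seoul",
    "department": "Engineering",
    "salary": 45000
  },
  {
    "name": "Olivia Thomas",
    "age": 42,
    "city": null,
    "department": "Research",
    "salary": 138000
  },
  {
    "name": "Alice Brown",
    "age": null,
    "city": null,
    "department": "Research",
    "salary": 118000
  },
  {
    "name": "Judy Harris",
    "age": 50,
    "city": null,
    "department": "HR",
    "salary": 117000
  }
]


Checking for missing (null) values in 7 records:

  Liam Wilson: complete
  Rosa Thomas: city
  Mia Jones: age, department
  Quinn Jackson: complete
  Olivia Thomas: city
  Alice Brown: age, city
  Judy Harris: city

Per field:
  name: 0 missing
  age: 2 missing
  city: 4 missing
  department: 1 missing
  salary: 0 missing

Total missing values: 7
Records with any missing: 5

7 missing values (age: 2, city: 4, department: 1); 5 incomplete records


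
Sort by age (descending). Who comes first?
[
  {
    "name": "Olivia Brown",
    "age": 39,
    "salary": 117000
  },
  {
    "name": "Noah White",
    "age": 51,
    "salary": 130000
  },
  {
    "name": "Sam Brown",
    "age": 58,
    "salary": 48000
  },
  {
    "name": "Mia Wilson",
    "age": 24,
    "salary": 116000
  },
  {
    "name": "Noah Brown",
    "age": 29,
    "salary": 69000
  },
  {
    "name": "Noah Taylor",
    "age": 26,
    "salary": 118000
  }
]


Sort by: age (descending)

Sorted order:
  1. Sam Brown (age = 58)
  2. Noah White (age = 51)
  3. Olivia Brown (age = 39)
  4. Noah Brown (age = 29)
  5. Noah Taylor (age = 26)
  6. Mia Wilson (age = 24)

First: Sam Brown

Sam Brown


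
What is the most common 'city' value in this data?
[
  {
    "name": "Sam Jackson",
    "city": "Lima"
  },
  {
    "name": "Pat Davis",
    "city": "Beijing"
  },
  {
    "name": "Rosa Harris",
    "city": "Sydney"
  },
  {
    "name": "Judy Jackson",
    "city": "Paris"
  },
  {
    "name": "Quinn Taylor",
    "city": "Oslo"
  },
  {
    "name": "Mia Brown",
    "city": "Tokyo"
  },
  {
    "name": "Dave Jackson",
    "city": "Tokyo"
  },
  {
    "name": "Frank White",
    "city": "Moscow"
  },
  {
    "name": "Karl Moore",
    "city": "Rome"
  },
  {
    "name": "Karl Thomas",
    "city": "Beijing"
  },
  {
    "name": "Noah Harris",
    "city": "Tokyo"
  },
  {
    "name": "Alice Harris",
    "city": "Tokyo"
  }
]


Counting 'city' values across 12 records:

  Tokyo: 4 ####
  Beijing: 2 ##
  Lima: 1 #
  Sydney: 1 #
  Paris: 1 #
  Oslo: 1 #
  Moscow: 1 #
  Rome: 1 #

Most common: Tokyo (4 times)

Tokyo (4 times)


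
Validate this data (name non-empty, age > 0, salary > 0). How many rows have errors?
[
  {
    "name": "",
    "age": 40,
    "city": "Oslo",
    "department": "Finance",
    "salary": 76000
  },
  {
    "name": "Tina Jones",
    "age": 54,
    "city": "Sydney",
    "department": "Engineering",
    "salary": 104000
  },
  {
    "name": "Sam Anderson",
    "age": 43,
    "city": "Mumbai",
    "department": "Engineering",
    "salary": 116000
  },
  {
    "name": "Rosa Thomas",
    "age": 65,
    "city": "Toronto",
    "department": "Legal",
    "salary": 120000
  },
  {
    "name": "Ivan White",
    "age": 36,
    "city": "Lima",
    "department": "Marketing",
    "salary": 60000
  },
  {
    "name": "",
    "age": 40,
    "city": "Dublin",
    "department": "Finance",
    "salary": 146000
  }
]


Validating 6 records:
Rules: name non-empty, age > 0, salary > 0

  Row 1 (???): empty name
  Row 2 (Tina Jones): OK
  Row 3 (Sam Anderson): OK
  Row 4 (Rosa Thomas): OK
  Row 5 (Ivan White): OK
  Row 6 (???): empty name

Total errors: 2

2 errors


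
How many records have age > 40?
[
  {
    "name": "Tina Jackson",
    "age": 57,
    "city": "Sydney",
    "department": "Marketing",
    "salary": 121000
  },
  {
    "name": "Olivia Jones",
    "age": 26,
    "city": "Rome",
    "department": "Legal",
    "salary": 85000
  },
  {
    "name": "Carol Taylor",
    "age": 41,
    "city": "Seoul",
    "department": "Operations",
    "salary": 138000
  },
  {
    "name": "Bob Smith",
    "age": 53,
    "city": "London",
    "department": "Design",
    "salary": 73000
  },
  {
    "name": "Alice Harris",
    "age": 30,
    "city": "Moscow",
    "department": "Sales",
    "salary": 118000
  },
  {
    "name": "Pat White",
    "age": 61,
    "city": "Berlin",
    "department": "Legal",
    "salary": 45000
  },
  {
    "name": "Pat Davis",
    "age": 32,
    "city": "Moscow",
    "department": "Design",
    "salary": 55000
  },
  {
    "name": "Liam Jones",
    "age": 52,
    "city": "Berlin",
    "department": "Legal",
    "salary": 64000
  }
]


Data: 8 records
Condition: age > 40

Checking each record:
  Tina Jackson: 57 MATCH
  Olivia Jones: 26
  Carol Taylor: 41 MATCH
  Bob Smith: 53 MATCH
  Alice Harris: 30
  Pat White: 61 MATCH
  Pat Davis: 32
  Liam Jones: 52 MATCH

Count: 5

5


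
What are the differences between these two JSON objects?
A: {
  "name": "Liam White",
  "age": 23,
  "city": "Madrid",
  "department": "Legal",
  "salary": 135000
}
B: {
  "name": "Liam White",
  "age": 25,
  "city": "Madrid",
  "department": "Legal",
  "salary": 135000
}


Comparing each field (in key order):
  name: same
  age: DIFFERENT
  city: same
  department: same
  salary: same
Differences:
  age: 23 -> 25

1 field(s) changed

1 change: age


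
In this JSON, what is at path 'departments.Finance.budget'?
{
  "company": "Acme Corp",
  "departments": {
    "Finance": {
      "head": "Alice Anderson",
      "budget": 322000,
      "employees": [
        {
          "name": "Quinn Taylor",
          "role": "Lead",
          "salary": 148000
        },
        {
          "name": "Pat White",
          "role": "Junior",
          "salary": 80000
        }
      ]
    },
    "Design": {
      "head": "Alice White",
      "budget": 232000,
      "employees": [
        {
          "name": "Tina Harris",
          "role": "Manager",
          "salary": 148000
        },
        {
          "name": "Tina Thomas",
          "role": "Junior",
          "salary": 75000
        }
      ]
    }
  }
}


Path: departments.Finance.budget

Navigate:
  -> departments
  -> Finance
  -> budget = 322000

322000


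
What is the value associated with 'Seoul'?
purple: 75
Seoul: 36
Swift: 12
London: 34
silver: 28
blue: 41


Looking up key 'Seoul'
Value: 36

36


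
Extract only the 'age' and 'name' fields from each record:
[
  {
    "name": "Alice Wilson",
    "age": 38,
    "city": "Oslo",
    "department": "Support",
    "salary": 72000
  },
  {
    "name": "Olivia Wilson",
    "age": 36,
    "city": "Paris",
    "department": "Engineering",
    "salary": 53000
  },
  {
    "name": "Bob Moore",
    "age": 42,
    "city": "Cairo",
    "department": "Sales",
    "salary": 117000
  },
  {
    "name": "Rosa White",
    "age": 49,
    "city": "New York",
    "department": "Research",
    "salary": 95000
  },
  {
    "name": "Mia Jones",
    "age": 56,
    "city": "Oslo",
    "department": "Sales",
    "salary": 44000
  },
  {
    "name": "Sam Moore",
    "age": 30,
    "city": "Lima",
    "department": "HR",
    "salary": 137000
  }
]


Original: 6 records with fields: name, age, city, department, salary
Keep: ['age', 'name']
Drop: ['city', 'department', 'salary']
Result: 6 records, 2 fields each

[
  {
    "age": 38,
    "name": "Alice Wilson"
  },
  {
    "age": 36,
    "name": "Olivia Wilson"
  },
  {
    "age": 42,
    "name": "Bob Moore"
  },
  {
    "age": 49,
    "name": "Rosa White"
  },
  {
    "age": 56,
    "name": "Mia Jones"
  },
  {
    "age": 30,
    "name": "Sam Moore"
  }
]


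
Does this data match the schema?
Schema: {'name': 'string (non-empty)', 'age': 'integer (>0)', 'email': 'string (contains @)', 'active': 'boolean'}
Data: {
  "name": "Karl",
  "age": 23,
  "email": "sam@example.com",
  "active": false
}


Validating each field against schema:
  name: OK (non-empty string)
  age: OK (positive integer)
  email: OK (string with @)
  active: OK (boolean)

Result: VALID

VALID


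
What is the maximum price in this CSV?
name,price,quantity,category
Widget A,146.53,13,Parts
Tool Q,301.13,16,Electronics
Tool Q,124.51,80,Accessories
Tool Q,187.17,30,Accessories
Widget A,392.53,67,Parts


Computing maximum price:
Values: [146.53, 301.13, 124.51, 187.17, 392.53]
Max = 392.53

392.53


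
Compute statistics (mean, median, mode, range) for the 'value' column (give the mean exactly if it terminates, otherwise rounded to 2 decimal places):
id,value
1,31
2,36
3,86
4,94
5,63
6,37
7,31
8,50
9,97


Data: [31, 36, 86, 94, 63, 37, 31, 50, 97]
Count: 9
Sum: 525
Mean: 525/9 ≈ 58.33 (rounded to 2 decimal places)
Sorted: [31, 31, 36, 37, 50, 63, 86, 94, 97]
Median: 50.0
Mode: 31 (2 times)
Range: 97 - 31 = 66
Min: 31, Max: 97

mean≈58.33, median=50.0, mode=31, range=66


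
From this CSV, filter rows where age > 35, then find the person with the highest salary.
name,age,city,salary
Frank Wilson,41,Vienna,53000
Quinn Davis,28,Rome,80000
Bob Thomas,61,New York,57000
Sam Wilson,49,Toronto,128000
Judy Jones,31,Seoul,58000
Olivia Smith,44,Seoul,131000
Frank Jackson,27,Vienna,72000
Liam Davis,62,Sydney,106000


Filter: age > 35
Sort by: salary (descending)

Filtered records (5):
  Olivia Smith, age 44, salary $131000
  Sam Wilson, age 49, salary $128000
  Liam Davis, age 62, salary $106000
  Bob Thomas, age 61, salary $57000
  Frank Wilson, age 41, salary $53000

Highest salary: Olivia Smith ($131000)

Olivia Smith


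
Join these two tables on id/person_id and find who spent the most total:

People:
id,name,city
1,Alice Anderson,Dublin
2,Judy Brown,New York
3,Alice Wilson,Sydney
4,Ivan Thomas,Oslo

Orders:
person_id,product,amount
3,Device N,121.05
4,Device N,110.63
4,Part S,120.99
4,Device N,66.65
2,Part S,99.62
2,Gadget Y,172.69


Join on: people.id = orders.person_id

Joined rows:
  Alice Wilson (Sydney) bought Device N for $121.05
  Ivan Thomas (Oslo) bought Device N for $110.63
  Ivan Thomas (Oslo) bought Part S for $120.99
  Ivan Thomas (Oslo) bought Device N for $66.65
  Judy Brown (New York) bought Part S for $99.62
  Judy Brown (New York) bought Gadget Y for $172.69

Total per person:
  Ivan Thomas: $298.27
  Judy Brown: $272.31
  Alice Wilson: $121.05

Top spender: Ivan Thomas ($298.27)

Ivan Thomas ($298.27)


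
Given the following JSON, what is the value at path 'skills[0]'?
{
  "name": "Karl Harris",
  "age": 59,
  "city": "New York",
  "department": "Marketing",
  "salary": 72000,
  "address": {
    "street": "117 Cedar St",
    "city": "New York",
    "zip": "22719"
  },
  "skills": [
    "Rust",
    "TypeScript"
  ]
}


Query: skills[0]
Path: skills -> first element
Value: Rust

Rust


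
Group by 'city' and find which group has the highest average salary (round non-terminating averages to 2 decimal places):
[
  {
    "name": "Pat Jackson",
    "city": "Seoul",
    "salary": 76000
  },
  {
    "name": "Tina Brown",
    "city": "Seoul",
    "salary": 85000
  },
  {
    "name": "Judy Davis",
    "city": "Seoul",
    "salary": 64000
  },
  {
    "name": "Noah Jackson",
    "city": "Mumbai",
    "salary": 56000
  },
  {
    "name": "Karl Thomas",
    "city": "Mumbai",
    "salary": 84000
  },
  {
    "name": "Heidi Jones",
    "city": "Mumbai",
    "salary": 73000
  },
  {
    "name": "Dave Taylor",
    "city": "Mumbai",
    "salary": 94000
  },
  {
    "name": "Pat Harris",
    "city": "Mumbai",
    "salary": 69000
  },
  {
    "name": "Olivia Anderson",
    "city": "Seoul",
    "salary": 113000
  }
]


Group by: city

Groups:
  Mumbai: 5 people, avg salary = 376000/5 = $75200
  Seoul: 4 people, avg salary = 338000/4 = $84500

Highest average salary: Seoul ($84500)

Seoul ($84500)


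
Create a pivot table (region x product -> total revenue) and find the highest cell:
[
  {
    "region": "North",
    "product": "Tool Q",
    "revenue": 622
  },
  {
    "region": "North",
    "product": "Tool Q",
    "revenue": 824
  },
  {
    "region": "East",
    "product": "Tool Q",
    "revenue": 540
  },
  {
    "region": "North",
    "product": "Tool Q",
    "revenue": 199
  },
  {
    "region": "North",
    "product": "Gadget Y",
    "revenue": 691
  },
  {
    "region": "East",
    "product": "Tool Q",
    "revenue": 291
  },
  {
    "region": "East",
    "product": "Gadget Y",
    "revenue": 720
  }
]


Pivot: region (rows) x product (columns) -> total revenue

     Gadget Y      Tool Q      
East           720           831  
North          691          1645  

Highest: North / Tool Q = $1645

North / Tool Q = $1645


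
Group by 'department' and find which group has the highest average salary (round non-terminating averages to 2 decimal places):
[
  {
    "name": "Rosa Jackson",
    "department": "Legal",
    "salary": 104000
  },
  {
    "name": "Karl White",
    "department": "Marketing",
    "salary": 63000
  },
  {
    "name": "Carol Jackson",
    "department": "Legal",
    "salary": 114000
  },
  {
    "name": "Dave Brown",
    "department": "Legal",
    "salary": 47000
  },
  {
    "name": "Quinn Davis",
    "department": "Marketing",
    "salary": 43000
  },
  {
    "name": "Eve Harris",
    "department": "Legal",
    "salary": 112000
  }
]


Group by: department

Groups:
  Legal: 4 people, avg salary = 377000/4 = $94250
  Marketing: 2 people, avg salary = 106000/2 = $53000

Highest average salary: Legal ($94250)

Legal ($94250)
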